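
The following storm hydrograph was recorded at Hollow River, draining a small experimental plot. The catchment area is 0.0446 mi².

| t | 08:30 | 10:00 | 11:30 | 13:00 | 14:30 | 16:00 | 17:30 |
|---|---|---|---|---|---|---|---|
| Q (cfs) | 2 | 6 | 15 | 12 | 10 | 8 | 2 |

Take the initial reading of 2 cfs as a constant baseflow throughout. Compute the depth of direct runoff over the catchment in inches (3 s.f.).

d ≈ 2.14 in

Direct runoff: 0.0, 4.0, 13.0, 10.0, 8.0, 6.0, 0.0 cfs; ΣQ_DR = 41.00 cfs.
V = ΣQ_DR · Δt = 41.00 × 5400 s = 2.214 × 10^5 ft³.
Over A = 0.0446 mi², depth = V / A = 2.14 in.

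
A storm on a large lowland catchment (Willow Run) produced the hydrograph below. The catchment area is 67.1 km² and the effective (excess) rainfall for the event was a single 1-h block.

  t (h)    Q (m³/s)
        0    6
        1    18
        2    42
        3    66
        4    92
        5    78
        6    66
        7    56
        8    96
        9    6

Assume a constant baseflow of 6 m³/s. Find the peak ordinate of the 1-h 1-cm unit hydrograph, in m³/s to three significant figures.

U_p ≈ 36.0 m³/s

Direct runoff: 0.0, 12.0, 36.0, 60.0, 86.0, 72.0, 60.0, 50.0, 90.0, 0.0 m³/s; ΣQ_DR = 466.0 m³/s, peak = 90.0 m³/s.
Runoff depth d = ΣQ_DR·Δt / A = 466.0 × 3600 / (67.1 km²) = 25.00 mm.
The 1-cm UH is the DRH scaled by (10 mm)/d, so U_p = 90.0 × 10/25.00 = 36.0 m³/s.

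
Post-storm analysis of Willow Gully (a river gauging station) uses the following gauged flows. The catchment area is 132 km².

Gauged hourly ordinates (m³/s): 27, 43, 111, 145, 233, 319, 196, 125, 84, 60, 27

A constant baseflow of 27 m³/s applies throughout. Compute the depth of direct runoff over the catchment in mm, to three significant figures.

Direct runoff: 0.0, 16.0, 84.0, 118.0, 206.0, 292.0, 169.0, 98.0, 57.0, 33.0, 0.0 m³/s; ΣQ_DR = 1073 m³/s.
V = ΣQ_DR · Δt = 1073 × 3600 s = 3.863 × 10^6 m³.
Over A = 132 km², depth = V / A = 29.3 mm.

d ≈ 29.3 mm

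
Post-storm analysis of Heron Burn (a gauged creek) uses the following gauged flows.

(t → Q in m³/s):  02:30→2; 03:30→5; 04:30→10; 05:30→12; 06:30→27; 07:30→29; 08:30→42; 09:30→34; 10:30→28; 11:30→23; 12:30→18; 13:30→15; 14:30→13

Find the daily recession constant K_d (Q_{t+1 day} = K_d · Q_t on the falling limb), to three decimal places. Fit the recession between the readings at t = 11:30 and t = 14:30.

K_d ≈ 0.010

Between t = 11:30 and t = 14:30 the flow falls from 23 to 13 m³/s over 3×1 h = 3 h.
Per-interval ratio K = (13/23)^(1/3) = 0.8268; K_d = K^(24/1) = 0.010.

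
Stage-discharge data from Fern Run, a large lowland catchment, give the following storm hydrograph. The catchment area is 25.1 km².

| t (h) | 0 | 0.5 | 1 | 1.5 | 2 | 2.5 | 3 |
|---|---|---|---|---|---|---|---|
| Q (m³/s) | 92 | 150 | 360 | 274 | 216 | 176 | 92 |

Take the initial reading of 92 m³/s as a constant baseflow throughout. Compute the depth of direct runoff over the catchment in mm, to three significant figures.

d ≈ 51.3 mm

Direct runoff: 0.0, 58.0, 268.0, 182.0, 124.0, 84.0, 0.0 m³/s; ΣQ_DR = 716.0 m³/s.
V = ΣQ_DR · Δt = 716.0 × 1800 s = 1.289 × 10^6 m³.
Over A = 25.1 km², depth = V / A = 51.3 mm.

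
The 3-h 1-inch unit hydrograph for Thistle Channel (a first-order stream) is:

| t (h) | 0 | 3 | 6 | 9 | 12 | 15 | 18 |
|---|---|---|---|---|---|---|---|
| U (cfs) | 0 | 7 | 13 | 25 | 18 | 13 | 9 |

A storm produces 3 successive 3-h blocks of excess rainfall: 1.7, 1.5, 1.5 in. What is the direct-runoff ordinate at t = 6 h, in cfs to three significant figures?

By discrete convolution, Q_j = Σ (P_i / 1 in) · U_{j−i}.
At t = 6 h (j=2): Q = (1.7/1)·13 + (1.5/1)·7 + (1.5/1)·0 = 32.6 cfs.

Q ≈ 32.6 cfs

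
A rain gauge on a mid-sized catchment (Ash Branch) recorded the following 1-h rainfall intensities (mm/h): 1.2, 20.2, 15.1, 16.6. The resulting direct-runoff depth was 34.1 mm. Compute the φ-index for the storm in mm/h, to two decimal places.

Only the 3 blocks with intensity above φ contribute runoff: 20.2, 15.1, 16.6 mm/h.
Σ(I−φ)·Δt = d  ⇒  (20.2+15.1+16.6 − 3φ)·1 = 34.1
φ = (51.90 − 34.1/1) / 3 = 5.93 mm/h.

φ ≈ 5.93 mm/h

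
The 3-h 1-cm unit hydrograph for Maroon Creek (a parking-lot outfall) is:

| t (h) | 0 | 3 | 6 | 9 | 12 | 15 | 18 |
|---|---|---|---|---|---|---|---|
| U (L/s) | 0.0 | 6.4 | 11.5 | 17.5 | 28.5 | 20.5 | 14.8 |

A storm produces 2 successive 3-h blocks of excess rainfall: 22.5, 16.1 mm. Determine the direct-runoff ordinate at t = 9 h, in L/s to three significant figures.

By discrete convolution, Q_j = Σ (P_i / 10 mm) · U_{j−i}.
At t = 9 h (j=3): Q = (22.5/10)·17.5 + (16.1/10)·11.5 = 57.9 L/s.

Q ≈ 57.9 L/s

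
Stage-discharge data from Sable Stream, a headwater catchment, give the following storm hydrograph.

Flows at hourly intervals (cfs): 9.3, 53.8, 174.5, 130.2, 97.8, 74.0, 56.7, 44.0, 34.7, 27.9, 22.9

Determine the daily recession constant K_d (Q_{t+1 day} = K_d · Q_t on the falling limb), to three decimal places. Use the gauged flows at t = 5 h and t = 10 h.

Between t = 5 h and t = 10 h the flow falls from 74.0 to 22.9 cfs over 5×1 h = 5 h.
Per-interval ratio K = (22.9/74.0)^(1/5) = 0.7909; K_d = K^(24/1) = 0.004.

K_d ≈ 0.004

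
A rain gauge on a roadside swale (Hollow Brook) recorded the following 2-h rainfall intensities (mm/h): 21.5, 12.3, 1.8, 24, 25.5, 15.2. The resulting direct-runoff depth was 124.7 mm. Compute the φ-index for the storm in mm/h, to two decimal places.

Only the 5 blocks with intensity above φ contribute runoff: 21.5, 12.3, 24, 25.5, 15.2 mm/h.
Σ(I−φ)·Δt = d  ⇒  (21.5+12.3+24+25.5+15.2 − 5φ)·2 = 124.7
φ = (98.50 − 124.7/2) / 5 = 7.23 mm/h.

φ ≈ 7.23 mm/h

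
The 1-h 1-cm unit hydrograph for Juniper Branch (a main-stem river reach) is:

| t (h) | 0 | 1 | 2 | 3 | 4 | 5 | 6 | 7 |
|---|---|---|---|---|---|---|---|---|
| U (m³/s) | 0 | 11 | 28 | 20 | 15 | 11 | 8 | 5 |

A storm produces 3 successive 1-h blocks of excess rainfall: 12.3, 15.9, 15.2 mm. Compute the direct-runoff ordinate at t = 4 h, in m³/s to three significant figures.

Q ≈ 92.8 m³/s

By discrete convolution, Q_j = Σ (P_i / 10 mm) · U_{j−i}.
At t = 4 h (j=4): Q = (12.3/10)·15 + (15.9/10)·20 + (15.2/10)·28 = 92.8 m³/s.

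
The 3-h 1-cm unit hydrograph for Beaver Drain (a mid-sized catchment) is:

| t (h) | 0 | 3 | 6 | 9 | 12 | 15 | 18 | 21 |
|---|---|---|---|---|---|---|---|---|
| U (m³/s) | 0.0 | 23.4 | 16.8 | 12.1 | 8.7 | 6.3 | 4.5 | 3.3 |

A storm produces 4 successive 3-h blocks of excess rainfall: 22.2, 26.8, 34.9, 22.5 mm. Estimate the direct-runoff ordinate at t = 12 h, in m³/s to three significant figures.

By discrete convolution, Q_j = Σ (P_i / 10 mm) · U_{j−i}.
At t = 12 h (j=4): Q = (22.2/10)·8.7 + (26.8/10)·12.1 + (34.9/10)·16.8 + (22.5/10)·23.4 = 163 m³/s.

Q ≈ 163 m³/s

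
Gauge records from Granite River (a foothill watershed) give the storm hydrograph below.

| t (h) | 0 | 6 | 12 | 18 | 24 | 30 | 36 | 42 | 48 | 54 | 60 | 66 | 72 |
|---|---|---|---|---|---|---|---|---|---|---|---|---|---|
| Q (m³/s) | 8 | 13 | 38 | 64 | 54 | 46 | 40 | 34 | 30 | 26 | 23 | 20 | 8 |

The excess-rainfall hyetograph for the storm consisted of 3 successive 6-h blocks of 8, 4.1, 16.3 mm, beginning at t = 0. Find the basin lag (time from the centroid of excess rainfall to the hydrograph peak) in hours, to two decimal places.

t_L ≈ 7.25 h

Centroid of excess rainfall: t_c = Σ P_i·t̄_i / ΣP_i = 10.7535 h (block centres at 3, 9, 15 h).
Hydrograph peak occurs at t = 18 h, so basin lag t_L = 18 − 10.7535 = 7.25 h.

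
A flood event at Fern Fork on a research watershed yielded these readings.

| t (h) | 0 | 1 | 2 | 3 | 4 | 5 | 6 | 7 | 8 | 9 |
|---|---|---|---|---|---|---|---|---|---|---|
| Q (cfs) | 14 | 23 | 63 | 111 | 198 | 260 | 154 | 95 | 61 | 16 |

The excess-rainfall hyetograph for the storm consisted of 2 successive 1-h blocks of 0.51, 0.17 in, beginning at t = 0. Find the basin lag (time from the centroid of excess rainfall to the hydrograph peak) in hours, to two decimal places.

t_L ≈ 4.25 h

Centroid of excess rainfall: t_c = Σ P_i·t̄_i / ΣP_i = 0.7500 h (block centres at 0.5, 1.5 h).
Hydrograph peak occurs at t = 5 h, so basin lag t_L = 5 − 0.7500 = 4.25 h.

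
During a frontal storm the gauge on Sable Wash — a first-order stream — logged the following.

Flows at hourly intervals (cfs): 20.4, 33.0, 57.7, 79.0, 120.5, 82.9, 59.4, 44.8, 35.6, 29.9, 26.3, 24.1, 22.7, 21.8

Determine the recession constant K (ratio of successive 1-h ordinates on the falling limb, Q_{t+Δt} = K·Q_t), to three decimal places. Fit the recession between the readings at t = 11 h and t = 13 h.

Using the recession-limb readings at t = 11 h and t = 13 h: Q falls from 24.1 to 21.8 cfs over 2 intervals.
K = (Q₂/Q₁)^(1/2) = (21.8/24.1)^(1/2) = 0.951.

K ≈ 0.951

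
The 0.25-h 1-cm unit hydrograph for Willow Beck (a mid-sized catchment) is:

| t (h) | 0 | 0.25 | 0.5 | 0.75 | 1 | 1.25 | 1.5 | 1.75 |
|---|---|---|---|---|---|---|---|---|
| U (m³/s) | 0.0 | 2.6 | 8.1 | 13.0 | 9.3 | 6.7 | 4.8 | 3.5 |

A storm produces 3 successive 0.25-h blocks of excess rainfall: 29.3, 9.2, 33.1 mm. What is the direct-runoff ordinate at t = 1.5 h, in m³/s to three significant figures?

Q ≈ 51.0 m³/s

By discrete convolution, Q_j = Σ (P_i / 10 mm) · U_{j−i}.
At t = 1.5 h (j=6): Q = (29.3/10)·4.8 + (9.2/10)·6.7 + (33.1/10)·9.3 = 51.0 m³/s.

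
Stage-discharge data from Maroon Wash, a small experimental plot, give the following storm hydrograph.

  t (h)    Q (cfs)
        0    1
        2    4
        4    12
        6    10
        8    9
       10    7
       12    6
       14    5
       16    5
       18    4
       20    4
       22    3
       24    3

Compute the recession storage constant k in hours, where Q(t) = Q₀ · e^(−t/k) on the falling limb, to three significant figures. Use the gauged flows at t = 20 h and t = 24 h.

k ≈ 13.9 h

On the falling limb, Q drops from 4 to 3 cfs between t = 20 h and t = 24 h (Δt = 4 h).
k = −Δt / ln(Q₂/Q₁) = −4 / ln(3/4) = 13.9 h.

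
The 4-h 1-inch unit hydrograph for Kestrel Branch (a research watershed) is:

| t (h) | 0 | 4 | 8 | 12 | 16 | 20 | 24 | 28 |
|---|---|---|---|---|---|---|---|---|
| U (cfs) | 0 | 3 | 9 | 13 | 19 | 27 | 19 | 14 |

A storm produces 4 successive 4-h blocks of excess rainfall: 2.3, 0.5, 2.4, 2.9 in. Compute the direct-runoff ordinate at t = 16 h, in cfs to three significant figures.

Q ≈ 80.5 cfs

By discrete convolution, Q_j = Σ (P_i / 1 in) · U_{j−i}.
At t = 16 h (j=4): Q = (2.3/1)·19 + (0.5/1)·13 + (2.4/1)·9 + (2.9/1)·3 = 80.5 cfs.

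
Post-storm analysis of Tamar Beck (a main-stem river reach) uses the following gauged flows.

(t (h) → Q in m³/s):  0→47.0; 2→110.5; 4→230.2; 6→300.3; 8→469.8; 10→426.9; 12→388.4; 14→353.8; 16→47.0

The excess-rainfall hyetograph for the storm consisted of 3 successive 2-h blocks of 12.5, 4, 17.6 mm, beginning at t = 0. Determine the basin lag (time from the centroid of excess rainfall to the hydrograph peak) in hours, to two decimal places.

t_L ≈ 4.70 h

Centroid of excess rainfall: t_c = Σ P_i·t̄_i / ΣP_i = 3.2991 h (block centres at 1, 3, 5 h).
Hydrograph peak occurs at t = 8 h, so basin lag t_L = 8 − 3.2991 = 4.70 h.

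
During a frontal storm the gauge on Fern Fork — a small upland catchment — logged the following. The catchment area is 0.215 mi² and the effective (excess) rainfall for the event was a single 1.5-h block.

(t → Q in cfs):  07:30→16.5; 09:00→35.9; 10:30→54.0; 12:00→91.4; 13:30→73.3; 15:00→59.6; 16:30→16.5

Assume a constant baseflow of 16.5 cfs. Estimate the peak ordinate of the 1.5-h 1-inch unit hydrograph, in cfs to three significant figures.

Direct runoff: 0.0, 19.4, 37.5, 74.9, 56.8, 43.1, 0.0 cfs; ΣQ_DR = 231.7 cfs, peak = 74.9 cfs.
Runoff depth d = ΣQ_DR·Δt / A = 231.7 × 5400 / (0.215 mi²) = 2.505 in.
The 1-inch UH is the DRH scaled by (1 in)/d, so U_p = 74.9 × 1/2.505 = 29.9 cfs.

U_p ≈ 29.9 cfs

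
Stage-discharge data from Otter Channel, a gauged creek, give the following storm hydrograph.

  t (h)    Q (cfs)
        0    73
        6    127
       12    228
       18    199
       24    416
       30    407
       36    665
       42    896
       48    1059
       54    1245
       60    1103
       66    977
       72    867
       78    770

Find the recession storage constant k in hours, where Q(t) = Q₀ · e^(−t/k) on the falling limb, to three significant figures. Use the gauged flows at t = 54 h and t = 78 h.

k ≈ 49.9 h

On the falling limb, Q drops from 1245 to 770 cfs between t = 54 h and t = 78 h (Δt = 24 h).
k = −Δt / ln(Q₂/Q₁) = −24 / ln(770/1245) = 49.9 h.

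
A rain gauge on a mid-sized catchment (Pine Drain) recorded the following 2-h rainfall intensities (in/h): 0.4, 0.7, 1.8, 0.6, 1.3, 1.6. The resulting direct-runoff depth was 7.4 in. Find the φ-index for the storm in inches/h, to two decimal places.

φ ≈ 0.46 in/h

Only the 5 blocks with intensity above φ contribute runoff: 0.7, 1.8, 0.6, 1.3, 1.6 in/h.
Σ(I−φ)·Δt = d  ⇒  (0.7+1.8+0.6+1.3+1.6 − 5φ)·2 = 7.4
φ = (6.000 − 7.4/2) / 5 = 0.46 in/h.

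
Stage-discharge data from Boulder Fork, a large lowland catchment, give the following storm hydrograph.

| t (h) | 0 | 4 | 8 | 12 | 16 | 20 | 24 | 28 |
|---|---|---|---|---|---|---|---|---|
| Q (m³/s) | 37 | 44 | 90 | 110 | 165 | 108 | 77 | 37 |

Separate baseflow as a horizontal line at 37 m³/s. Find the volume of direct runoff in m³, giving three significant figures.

V ≈ 5.36 × 10^6 m³

Direct-runoff ordinates (Q − Q_b): 0.0, 7.0, 53.0, 73.0, 128.0, 71.0, 40.0, 0.0 m³/s.
ΣQ_DR = 372.0 m³/s.
With Δt = 4 h = 14400 s, V = ΣQ_DR · Δt = 372.0 × 14400 = 5.36 × 10^6 m³.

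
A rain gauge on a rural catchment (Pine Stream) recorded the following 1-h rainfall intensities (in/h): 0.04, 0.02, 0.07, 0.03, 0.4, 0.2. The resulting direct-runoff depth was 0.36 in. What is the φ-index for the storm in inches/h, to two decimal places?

Only the 2 blocks with intensity above φ contribute runoff: 0.4, 0.2 in/h.
Σ(I−φ)·Δt = d  ⇒  (0.4+0.2 − 2φ)·1 = 0.36
φ = (0.6000 − 0.36/1) / 2 = 0.12 in/h.

φ ≈ 0.12 in/h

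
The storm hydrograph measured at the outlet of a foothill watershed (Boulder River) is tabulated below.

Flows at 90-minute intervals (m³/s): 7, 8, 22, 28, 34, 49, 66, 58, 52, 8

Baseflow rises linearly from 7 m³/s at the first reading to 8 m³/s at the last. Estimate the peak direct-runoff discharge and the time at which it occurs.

Q_p = 58.33 m³/s at t = 9 h

Subtracting baseflow gives direct-runoff ordinates: 0.00, 0.89, 14.78, 20.67, 26.56, 41.44, 58.33, 50.22, 44.11, 0.00 m³/s.
The maximum is 58.33 m³/s, occurring at the reading for t = 9 h.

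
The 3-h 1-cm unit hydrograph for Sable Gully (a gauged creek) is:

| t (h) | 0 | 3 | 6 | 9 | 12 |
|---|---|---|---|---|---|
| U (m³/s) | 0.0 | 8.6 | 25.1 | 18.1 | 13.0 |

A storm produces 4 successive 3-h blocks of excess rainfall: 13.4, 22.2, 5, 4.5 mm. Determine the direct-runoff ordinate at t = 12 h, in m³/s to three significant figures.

By discrete convolution, Q_j = Σ (P_i / 10 mm) · U_{j−i}.
At t = 12 h (j=4): Q = (13.4/10)·13.0 + (22.2/10)·18.1 + (5/10)·25.1 + (4.5/10)·8.6 = 74.0 m³/s.

Q ≈ 74.0 m³/s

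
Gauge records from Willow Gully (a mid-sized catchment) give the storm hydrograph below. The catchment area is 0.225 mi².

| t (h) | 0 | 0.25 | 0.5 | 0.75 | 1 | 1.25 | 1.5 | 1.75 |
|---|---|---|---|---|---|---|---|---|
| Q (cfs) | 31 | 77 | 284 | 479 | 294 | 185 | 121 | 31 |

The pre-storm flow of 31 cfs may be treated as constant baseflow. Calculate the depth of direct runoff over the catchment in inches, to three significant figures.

Direct runoff: 0.0, 46.0, 253.0, 448.0, 263.0, 154.0, 90.0, 0.0 cfs; ΣQ_DR = 1254 cfs.
V = ΣQ_DR · Δt = 1254 × 900 s = 1.129 × 10^6 ft³.
Over A = 0.225 mi², depth = V / A = 2.16 in.

d ≈ 2.16 in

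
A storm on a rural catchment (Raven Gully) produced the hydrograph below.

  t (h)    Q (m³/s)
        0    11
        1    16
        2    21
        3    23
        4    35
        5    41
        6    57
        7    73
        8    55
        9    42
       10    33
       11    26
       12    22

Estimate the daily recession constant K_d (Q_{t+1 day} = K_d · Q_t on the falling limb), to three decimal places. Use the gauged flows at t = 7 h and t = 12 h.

Between t = 7 h and t = 12 h the flow falls from 73 to 22 m³/s over 5×1 h = 5 h.
Per-interval ratio K = (22/73)^(1/5) = 0.7867; K_d = K^(24/1) = 0.003.

K_d ≈ 0.003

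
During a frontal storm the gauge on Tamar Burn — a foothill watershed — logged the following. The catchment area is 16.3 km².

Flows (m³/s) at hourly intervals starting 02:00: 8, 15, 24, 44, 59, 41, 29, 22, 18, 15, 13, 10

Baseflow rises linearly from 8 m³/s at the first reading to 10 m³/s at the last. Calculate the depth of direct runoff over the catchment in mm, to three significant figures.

d ≈ 42.0 mm

Direct runoff: 0.00, 6.82, 15.64, 35.45, 50.27, 32.09, 19.91, 12.73, 8.55, 5.36, 3.18, 0.00 m³/s; ΣQ_DR = 190.0 m³/s.
V = ΣQ_DR · Δt = 190.0 × 3600 s = 6.840 × 10^5 m³.
Over A = 16.3 km², depth = V / A = 42.0 mm.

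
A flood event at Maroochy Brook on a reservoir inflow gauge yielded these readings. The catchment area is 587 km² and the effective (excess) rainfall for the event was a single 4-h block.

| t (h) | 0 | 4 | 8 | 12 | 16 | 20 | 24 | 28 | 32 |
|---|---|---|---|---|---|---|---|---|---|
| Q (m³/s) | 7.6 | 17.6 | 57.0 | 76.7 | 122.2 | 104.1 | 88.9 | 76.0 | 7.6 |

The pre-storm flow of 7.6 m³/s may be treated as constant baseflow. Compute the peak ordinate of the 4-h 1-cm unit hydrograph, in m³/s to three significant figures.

Direct runoff: 0.0, 10.0, 49.4, 69.1, 114.6, 96.5, 81.3, 68.4, 0.0 m³/s; ΣQ_DR = 489.3 m³/s, peak = 114.6 m³/s.
Runoff depth d = ΣQ_DR·Δt / A = 489.3 × 14400 / (587 km²) = 12.00 mm.
The 1-cm UH is the DRH scaled by (10 mm)/d, so U_p = 114.6 × 10/12.00 = 95.5 m³/s.

U_p ≈ 95.5 m³/s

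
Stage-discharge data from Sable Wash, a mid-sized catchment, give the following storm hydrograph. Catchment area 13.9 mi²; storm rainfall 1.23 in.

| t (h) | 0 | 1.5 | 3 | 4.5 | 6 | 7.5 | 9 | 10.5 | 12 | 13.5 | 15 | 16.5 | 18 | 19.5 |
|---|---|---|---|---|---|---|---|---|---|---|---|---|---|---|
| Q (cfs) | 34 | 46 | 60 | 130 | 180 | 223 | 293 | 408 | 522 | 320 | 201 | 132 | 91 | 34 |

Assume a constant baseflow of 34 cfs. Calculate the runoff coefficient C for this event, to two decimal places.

ΣQ_DR = 2198 cfs; V = ΣQ_DR·Δt = 1.187 × 10^7 ft³.
Runoff depth d = V / A = 0.3676 in.
C = d / P = 0.3676 / 1.23 = 0.30.

C ≈ 0.30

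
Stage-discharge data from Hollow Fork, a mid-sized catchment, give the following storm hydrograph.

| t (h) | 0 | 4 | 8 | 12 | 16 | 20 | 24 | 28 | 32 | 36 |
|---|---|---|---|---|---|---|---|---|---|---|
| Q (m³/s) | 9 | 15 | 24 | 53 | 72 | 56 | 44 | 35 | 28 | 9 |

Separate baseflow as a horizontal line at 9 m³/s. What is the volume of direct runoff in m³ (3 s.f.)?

Direct-runoff ordinates (Q − Q_b): 0.0, 6.0, 15.0, 44.0, 63.0, 47.0, 35.0, 26.0, 19.0, 0.0 m³/s.
ΣQ_DR = 255.0 m³/s.
With Δt = 4 h = 14400 s, V = ΣQ_DR · Δt = 255.0 × 14400 = 3.67 × 10^6 m³.

V ≈ 3.67 × 10^6 m³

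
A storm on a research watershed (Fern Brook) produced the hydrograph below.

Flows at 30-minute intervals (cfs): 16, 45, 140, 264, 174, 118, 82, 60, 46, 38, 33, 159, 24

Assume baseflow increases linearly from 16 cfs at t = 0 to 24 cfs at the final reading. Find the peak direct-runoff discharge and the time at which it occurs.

Subtracting baseflow gives direct-runoff ordinates: 0.00, 28.33, 122.67, 246.00, 155.33, 98.67, 62.00, 39.33, 24.67, 16.00, 10.33, 135.67, 0.00 cfs.
The maximum is 246.00 cfs, occurring at the reading for t = 1.5 h.

Q_p = 246.00 cfs at t = 1.5 h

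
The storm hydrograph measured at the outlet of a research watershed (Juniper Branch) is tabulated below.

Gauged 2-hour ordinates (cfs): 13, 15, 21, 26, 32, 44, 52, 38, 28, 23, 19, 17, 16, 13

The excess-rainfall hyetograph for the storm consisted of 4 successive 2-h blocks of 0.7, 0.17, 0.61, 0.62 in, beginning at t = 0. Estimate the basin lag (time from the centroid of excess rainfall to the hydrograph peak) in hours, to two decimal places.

Centroid of excess rainfall: t_c = Σ P_i·t̄_i / ΣP_i = 4.0952 h (block centres at 1, 3, 5, 7 h).
Hydrograph peak occurs at t = 12 h, so basin lag t_L = 12 − 4.0952 = 7.90 h.

t_L ≈ 7.90 h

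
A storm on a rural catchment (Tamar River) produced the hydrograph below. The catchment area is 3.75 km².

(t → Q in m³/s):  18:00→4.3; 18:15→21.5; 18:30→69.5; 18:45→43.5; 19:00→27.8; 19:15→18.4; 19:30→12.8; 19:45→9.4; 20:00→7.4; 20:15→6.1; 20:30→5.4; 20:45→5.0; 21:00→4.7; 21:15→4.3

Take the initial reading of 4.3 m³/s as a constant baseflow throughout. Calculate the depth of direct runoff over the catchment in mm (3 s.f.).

d ≈ 43.2 mm

Direct runoff: 0.0, 17.2, 65.2, 39.2, 23.5, 14.1, 8.5, 5.1, 3.1, 1.8, 1.1, 0.7, 0.4, 0.0 m³/s; ΣQ_DR = 179.9 m³/s.
V = ΣQ_DR · Δt = 179.9 × 900 s = 1.619 × 10^5 m³.
Over A = 3.75 km², depth = V / A = 43.2 mm.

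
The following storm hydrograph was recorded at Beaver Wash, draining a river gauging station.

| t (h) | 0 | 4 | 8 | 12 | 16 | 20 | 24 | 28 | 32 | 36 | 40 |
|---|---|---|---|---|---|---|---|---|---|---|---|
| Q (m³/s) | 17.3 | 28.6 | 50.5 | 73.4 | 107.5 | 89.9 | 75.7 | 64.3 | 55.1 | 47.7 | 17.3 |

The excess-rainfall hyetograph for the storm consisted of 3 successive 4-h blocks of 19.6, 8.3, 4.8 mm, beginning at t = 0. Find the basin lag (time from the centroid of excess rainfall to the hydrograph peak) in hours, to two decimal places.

t_L ≈ 11.81 h

Centroid of excess rainfall: t_c = Σ P_i·t̄_i / ΣP_i = 4.1896 h (block centres at 2, 6, 10 h).
Hydrograph peak occurs at t = 16 h, so basin lag t_L = 16 − 4.1896 = 11.81 h.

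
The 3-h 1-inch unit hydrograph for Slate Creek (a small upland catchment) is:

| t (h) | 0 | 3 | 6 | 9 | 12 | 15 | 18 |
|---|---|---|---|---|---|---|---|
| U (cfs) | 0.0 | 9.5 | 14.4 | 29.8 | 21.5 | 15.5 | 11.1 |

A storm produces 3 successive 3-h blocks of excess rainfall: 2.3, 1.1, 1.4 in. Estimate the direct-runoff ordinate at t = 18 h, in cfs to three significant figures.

By discrete convolution, Q_j = Σ (P_i / 1 in) · U_{j−i}.
At t = 18 h (j=6): Q = (2.3/1)·11.1 + (1.1/1)·15.5 + (1.4/1)·21.5 = 72.7 cfs.

Q ≈ 72.7 cfs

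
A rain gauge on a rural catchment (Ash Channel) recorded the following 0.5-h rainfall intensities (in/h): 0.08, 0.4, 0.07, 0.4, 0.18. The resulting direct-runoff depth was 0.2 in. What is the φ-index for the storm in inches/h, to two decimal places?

Only the 2 blocks with intensity above φ contribute runoff: 0.4, 0.4 in/h.
Σ(I−φ)·Δt = d  ⇒  (0.4+0.4 − 2φ)·0.5 = 0.2
φ = (0.8000 − 0.2/0.5) / 2 = 0.20 in/h.

φ ≈ 0.20 in/h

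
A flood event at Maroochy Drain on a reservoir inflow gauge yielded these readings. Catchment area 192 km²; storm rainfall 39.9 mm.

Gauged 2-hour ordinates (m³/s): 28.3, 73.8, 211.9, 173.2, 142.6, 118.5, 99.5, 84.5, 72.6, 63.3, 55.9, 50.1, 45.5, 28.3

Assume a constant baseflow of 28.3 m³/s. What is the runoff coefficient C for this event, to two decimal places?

C ≈ 0.80

ΣQ_DR = 851.8 m³/s; V = ΣQ_DR·Δt = 6.133 × 10^6 m³.
Runoff depth d = V / A = 31.94 mm.
C = d / P = 31.94 / 39.9 = 0.80.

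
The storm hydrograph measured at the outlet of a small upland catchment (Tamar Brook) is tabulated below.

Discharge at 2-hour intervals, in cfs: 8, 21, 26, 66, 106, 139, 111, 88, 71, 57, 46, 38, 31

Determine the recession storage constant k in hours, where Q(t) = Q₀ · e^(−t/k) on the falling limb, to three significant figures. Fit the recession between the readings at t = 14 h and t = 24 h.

On the falling limb, Q drops from 88 to 31 cfs between t = 14 h and t = 24 h (Δt = 10 h).
k = −Δt / ln(Q₂/Q₁) = −10 / ln(31/88) = 9.58 h.

k ≈ 9.58 h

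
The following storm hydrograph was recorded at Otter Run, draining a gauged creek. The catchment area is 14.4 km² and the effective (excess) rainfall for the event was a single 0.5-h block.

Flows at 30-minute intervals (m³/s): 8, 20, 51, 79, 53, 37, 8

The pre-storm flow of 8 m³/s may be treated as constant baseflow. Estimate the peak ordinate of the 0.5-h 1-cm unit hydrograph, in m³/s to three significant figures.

Direct runoff: 0.0, 12.0, 43.0, 71.0, 45.0, 29.0, 0.0 m³/s; ΣQ_DR = 200.0 m³/s, peak = 71.0 m³/s.
Runoff depth d = ΣQ_DR·Δt / A = 200.0 × 1800 / (14.4 km²) = 25.00 mm.
The 1-cm UH is the DRH scaled by (10 mm)/d, so U_p = 71.0 × 10/25.00 = 28.4 m³/s.

U_p ≈ 28.4 m³/s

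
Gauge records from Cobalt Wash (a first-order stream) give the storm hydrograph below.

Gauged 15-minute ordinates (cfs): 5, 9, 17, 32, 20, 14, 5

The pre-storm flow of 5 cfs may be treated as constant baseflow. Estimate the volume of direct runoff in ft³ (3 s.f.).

Direct-runoff ordinates (Q − Q_b): 0.0, 4.0, 12.0, 27.0, 15.0, 9.0, 0.0 cfs.
ΣQ_DR = 67.00 cfs.
With Δt = 0.25 h = 900 s, V = ΣQ_DR · Δt = 67.00 × 900 = 60300 ft³.

V ≈ 60300 ft³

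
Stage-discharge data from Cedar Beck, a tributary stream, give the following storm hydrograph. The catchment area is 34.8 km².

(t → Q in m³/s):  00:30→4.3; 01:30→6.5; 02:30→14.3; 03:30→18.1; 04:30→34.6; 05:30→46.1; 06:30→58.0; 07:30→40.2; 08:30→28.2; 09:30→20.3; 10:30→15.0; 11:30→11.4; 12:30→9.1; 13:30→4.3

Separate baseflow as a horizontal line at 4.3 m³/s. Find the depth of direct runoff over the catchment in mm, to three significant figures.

d ≈ 25.9 mm

Direct runoff: 0.0, 2.2, 10.0, 13.8, 30.3, 41.8, 53.7, 35.9, 23.9, 16.0, 10.7, 7.1, 4.8, 0.0 m³/s; ΣQ_DR = 250.2 m³/s.
V = ΣQ_DR · Δt = 250.2 × 3600 s = 9.007 × 10^5 m³.
Over A = 34.8 km², depth = V / A = 25.9 mm.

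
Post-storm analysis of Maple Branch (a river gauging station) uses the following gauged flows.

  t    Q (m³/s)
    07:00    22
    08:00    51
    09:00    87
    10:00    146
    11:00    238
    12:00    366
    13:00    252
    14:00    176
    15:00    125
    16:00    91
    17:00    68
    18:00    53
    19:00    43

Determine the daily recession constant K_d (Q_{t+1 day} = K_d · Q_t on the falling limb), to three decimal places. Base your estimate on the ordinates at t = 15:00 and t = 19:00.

Between t = 15:00 and t = 19:00 the flow falls from 125 to 43 m³/s over 4×1 h = 4 h.
Per-interval ratio K = (43/125)^(1/4) = 0.7658; K_d = K^(24/1) = 0.002.

K_d ≈ 0.002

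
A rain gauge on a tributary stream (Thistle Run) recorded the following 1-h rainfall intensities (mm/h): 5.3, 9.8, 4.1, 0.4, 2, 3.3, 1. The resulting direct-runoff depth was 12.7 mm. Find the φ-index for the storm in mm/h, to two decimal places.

Only the 4 blocks with intensity above φ contribute runoff: 5.3, 9.8, 4.1, 3.3 mm/h.
Σ(I−φ)·Δt = d  ⇒  (5.3+9.8+4.1+3.3 − 4φ)·1 = 12.7
φ = (22.50 − 12.7/1) / 4 = 2.45 mm/h.

φ ≈ 2.45 mm/h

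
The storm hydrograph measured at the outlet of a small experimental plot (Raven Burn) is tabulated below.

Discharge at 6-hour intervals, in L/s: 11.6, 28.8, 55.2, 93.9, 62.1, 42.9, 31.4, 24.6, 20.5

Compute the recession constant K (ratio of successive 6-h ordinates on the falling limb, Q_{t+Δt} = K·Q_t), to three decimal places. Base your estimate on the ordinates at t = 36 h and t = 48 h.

Using the recession-limb readings at t = 36 h and t = 48 h: Q falls from 31.4 to 20.5 L/s over 2 intervals.
K = (Q₂/Q₁)^(1/2) = (20.5/31.4)^(1/2) = 0.808.

K ≈ 0.808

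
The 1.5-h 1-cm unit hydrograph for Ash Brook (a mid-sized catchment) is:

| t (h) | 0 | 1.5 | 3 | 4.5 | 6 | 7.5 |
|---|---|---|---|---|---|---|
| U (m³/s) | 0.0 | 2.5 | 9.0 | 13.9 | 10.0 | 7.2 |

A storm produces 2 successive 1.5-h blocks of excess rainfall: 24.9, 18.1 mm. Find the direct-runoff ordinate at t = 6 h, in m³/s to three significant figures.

By discrete convolution, Q_j = Σ (P_i / 10 mm) · U_{j−i}.
At t = 6 h (j=4): Q = (24.9/10)·10.0 + (18.1/10)·13.9 = 50.1 m³/s.

Q ≈ 50.1 m³/s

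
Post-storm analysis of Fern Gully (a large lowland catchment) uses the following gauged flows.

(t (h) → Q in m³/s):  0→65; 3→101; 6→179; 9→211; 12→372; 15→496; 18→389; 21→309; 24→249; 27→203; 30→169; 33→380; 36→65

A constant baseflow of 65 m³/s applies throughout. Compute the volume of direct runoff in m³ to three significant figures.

V ≈ 2.53 × 10^7 m³

Direct-runoff ordinates (Q − Q_b): 0.0, 36.0, 114.0, 146.0, 307.0, 431.0, 324.0, 244.0, 184.0, 138.0, 104.0, 315.0, 0.0 m³/s.
ΣQ_DR = 2343 m³/s.
With Δt = 3 h = 10800 s, V = ΣQ_DR · Δt = 2343 × 10800 = 2.53 × 10^7 m³.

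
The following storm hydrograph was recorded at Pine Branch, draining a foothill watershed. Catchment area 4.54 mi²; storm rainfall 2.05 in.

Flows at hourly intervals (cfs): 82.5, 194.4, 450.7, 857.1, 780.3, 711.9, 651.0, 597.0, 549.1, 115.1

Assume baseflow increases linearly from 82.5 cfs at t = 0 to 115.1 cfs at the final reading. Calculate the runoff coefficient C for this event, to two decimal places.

ΣQ_DR = 4001 cfs; V = ΣQ_DR·Δt = 1.440 × 10^7 ft³.
Runoff depth d = V / A = 1.366 in.
C = d / P = 1.366 / 2.05 = 0.67.

C ≈ 0.67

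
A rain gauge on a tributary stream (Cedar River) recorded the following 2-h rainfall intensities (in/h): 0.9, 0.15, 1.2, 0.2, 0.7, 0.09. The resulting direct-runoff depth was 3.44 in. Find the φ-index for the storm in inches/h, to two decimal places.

φ ≈ 0.36 in/h

Only the 3 blocks with intensity above φ contribute runoff: 0.9, 1.2, 0.7 in/h.
Σ(I−φ)·Δt = d  ⇒  (0.9+1.2+0.7 − 3φ)·2 = 3.44
φ = (2.800 − 3.44/2) / 3 = 0.36 in/h.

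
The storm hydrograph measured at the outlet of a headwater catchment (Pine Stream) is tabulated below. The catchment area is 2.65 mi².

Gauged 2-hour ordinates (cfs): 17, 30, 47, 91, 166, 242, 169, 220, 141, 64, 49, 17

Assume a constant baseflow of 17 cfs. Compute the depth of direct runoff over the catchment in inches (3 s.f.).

d ≈ 1.23 in

Direct runoff: 0.0, 13.0, 30.0, 74.0, 149.0, 225.0, 152.0, 203.0, 124.0, 47.0, 32.0, 0.0 cfs; ΣQ_DR = 1049 cfs.
V = ΣQ_DR · Δt = 1049 × 7200 s = 7.553 × 10^6 ft³.
Over A = 2.65 mi², depth = V / A = 1.23 in.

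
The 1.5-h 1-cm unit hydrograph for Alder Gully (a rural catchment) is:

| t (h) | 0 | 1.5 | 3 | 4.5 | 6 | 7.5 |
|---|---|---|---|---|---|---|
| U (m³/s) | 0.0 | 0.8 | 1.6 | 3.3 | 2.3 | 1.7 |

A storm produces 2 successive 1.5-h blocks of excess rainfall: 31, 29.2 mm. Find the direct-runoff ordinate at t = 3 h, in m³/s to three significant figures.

Q ≈ 7.30 m³/s

By discrete convolution, Q_j = Σ (P_i / 10 mm) · U_{j−i}.
At t = 3 h (j=2): Q = (31/10)·1.6 + (29.2/10)·0.8 = 7.30 m³/s.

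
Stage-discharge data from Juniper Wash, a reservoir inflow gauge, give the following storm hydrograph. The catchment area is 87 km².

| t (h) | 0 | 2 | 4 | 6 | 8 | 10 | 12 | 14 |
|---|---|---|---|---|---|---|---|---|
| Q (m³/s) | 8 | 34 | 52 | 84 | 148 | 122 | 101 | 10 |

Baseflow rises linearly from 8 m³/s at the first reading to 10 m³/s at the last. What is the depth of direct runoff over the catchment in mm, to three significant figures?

d ≈ 40.3 mm

Direct runoff: 0.00, 25.71, 43.43, 75.14, 138.86, 112.57, 91.29, 0.00 m³/s; ΣQ_DR = 487.0 m³/s.
V = ΣQ_DR · Δt = 487.0 × 7200 s = 3.506 × 10^6 m³.
Over A = 87 km², depth = V / A = 40.3 mm.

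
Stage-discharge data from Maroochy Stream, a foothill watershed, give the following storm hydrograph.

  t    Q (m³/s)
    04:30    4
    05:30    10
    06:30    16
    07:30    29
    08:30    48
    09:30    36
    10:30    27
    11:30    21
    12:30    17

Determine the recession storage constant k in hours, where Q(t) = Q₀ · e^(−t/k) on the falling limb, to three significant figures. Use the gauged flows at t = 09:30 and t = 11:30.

On the falling limb, Q drops from 36 to 21 m³/s between t = 09:30 and t = 11:30 (Δt = 2 h).
k = −Δt / ln(Q₂/Q₁) = −2 / ln(21/36) = 3.71 h.

k ≈ 3.71 h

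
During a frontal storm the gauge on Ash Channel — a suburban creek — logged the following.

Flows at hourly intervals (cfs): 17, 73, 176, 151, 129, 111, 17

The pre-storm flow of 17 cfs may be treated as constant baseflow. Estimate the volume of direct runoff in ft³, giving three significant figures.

Direct-runoff ordinates (Q − Q_b): 0.0, 56.0, 159.0, 134.0, 112.0, 94.0, 0.0 cfs.
ΣQ_DR = 555.0 cfs.
With Δt = 1 h = 3600 s, V = ΣQ_DR · Δt = 555.0 × 3600 = 2.00 × 10^6 ft³.

V ≈ 2.00 × 10^6 ft³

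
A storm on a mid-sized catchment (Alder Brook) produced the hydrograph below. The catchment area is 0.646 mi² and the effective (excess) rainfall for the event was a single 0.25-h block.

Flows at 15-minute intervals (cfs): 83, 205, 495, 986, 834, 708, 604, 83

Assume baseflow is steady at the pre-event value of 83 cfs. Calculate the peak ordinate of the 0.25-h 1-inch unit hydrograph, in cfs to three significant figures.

U_p ≈ 452 cfs

Direct runoff: 0.0, 122.0, 412.0, 903.0, 751.0, 625.0, 521.0, 0.0 cfs; ΣQ_DR = 3334 cfs, peak = 903.0 cfs.
Runoff depth d = ΣQ_DR·Δt / A = 3334 × 900 / (0.646 mi²) = 1.999 in.
The 1-inch UH is the DRH scaled by (1 in)/d, so U_p = 903.0 × 1/1.999 = 452 cfs.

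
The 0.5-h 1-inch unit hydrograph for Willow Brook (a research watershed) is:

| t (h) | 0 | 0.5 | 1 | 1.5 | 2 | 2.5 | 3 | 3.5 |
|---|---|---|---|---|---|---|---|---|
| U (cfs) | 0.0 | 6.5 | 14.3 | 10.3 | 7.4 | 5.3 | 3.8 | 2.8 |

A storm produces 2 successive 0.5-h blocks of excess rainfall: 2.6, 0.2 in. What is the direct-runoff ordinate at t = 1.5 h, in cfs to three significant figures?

By discrete convolution, Q_j = Σ (P_i / 1 in) · U_{j−i}.
At t = 1.5 h (j=3): Q = (2.6/1)·10.3 + (0.2/1)·14.3 = 29.6 cfs.

Q ≈ 29.6 cfs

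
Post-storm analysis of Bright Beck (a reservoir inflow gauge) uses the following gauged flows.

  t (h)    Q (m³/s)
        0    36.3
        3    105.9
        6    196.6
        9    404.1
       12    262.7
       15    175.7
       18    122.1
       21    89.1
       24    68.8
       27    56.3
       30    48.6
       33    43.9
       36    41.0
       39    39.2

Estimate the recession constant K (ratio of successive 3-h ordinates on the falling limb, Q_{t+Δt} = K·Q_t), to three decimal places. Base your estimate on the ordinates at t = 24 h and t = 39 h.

K ≈ 0.894

Using the recession-limb readings at t = 24 h and t = 39 h: Q falls from 68.8 to 39.2 m³/s over 5 intervals.
K = (Q₂/Q₁)^(1/5) = (39.2/68.8)^(1/5) = 0.894.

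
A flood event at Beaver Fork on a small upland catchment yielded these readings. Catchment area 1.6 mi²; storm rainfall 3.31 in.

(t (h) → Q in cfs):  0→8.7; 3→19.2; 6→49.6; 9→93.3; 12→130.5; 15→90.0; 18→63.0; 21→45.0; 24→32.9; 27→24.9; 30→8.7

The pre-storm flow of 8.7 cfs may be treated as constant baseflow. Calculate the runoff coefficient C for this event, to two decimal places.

C ≈ 0.41

ΣQ_DR = 470.1 cfs; V = ΣQ_DR·Δt = 5.077 × 10^6 ft³.
Runoff depth d = V / A = 1.366 in.
C = d / P = 1.366 / 3.31 = 0.41.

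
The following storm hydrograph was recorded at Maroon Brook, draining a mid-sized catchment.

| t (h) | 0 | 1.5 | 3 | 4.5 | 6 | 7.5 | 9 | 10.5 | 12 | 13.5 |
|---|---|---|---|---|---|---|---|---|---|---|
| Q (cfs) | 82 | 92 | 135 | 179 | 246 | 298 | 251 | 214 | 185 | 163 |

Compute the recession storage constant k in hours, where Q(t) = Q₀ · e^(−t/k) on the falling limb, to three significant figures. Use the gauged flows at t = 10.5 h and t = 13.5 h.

On the falling limb, Q drops from 214 to 163 cfs between t = 10.5 h and t = 13.5 h (Δt = 3 h).
k = −Δt / ln(Q₂/Q₁) = −3 / ln(163/214) = 11.0 h.

k ≈ 11.0 h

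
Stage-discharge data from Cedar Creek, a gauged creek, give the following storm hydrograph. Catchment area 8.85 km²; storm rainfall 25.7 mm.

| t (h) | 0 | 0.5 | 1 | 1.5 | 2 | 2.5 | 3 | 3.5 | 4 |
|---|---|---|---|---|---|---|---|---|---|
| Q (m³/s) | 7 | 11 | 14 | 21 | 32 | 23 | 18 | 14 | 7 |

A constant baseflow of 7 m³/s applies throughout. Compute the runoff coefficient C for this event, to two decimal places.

C ≈ 0.66

ΣQ_DR = 84.00 m³/s; V = ΣQ_DR·Δt = 1.512 × 10^5 m³.
Runoff depth d = V / A = 17.08 mm.
C = d / P = 17.08 / 25.7 = 0.66.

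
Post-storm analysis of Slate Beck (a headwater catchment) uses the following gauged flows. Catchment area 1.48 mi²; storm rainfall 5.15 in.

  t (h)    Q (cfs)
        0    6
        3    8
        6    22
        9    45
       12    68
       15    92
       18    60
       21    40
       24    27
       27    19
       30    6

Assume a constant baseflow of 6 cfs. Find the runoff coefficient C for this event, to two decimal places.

C ≈ 0.20

ΣQ_DR = 327.0 cfs; V = ΣQ_DR·Δt = 3.532 × 10^6 ft³.
Runoff depth d = V / A = 1.027 in.
C = d / P = 1.027 / 5.15 = 0.20.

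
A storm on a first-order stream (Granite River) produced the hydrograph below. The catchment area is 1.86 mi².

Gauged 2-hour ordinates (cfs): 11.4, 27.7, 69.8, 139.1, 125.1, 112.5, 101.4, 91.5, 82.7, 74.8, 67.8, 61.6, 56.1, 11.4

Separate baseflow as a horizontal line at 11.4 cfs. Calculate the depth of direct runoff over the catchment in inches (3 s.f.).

d ≈ 1.46 in

Direct runoff: 0.0, 16.3, 58.4, 127.7, 113.7, 101.1, 90.0, 80.1, 71.3, 63.4, 56.4, 50.2, 44.7, 0.0 cfs; ΣQ_DR = 873.3 cfs.
V = ΣQ_DR · Δt = 873.3 × 7200 s = 6.288 × 10^6 ft³.
Over A = 1.86 mi², depth = V / A = 1.46 in.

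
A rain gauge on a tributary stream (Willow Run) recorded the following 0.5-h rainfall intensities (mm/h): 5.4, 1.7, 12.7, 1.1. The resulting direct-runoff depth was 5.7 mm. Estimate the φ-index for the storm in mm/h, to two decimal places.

φ ≈ 3.35 mm/h

Only the 2 blocks with intensity above φ contribute runoff: 5.4, 12.7 mm/h.
Σ(I−φ)·Δt = d  ⇒  (5.4+12.7 − 2φ)·0.5 = 5.7
φ = (18.10 − 5.7/0.5) / 2 = 3.35 mm/h.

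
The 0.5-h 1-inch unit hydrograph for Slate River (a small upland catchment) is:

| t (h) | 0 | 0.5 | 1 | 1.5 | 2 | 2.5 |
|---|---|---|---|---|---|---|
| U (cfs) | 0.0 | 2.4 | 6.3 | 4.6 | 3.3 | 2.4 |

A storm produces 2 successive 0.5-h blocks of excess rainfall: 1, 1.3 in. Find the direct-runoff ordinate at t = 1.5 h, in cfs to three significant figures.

Q ≈ 12.8 cfs

By discrete convolution, Q_j = Σ (P_i / 1 in) · U_{j−i}.
At t = 1.5 h (j=3): Q = (1/1)·4.6 + (1.3/1)·6.3 = 12.8 cfs.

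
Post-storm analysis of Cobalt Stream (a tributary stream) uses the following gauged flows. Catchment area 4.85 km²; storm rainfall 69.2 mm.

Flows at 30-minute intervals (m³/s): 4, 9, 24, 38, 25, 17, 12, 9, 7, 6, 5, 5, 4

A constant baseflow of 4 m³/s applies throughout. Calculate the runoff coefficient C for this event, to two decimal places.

C ≈ 0.61

ΣQ_DR = 113.0 m³/s; V = ΣQ_DR·Δt = 2.034 × 10^5 m³.
Runoff depth d = V / A = 41.94 mm.
C = d / P = 41.94 / 69.2 = 0.61.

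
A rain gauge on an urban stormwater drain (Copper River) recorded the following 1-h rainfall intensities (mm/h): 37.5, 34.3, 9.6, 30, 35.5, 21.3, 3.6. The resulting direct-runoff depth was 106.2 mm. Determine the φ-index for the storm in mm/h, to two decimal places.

φ ≈ 10.48 mm/h

Only the 5 blocks with intensity above φ contribute runoff: 37.5, 34.3, 30, 35.5, 21.3 mm/h.
Σ(I−φ)·Δt = d  ⇒  (37.5+34.3+30+35.5+21.3 − 5φ)·1 = 106.2
φ = (158.6 − 106.2/1) / 5 = 10.48 mm/h.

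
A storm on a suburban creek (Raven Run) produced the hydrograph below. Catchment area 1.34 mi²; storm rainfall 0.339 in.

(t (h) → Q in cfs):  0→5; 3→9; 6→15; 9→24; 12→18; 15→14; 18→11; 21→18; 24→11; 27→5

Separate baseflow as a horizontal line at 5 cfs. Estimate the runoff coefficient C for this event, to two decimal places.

ΣQ_DR = 80.00 cfs; V = ΣQ_DR·Δt = 8.640 × 10^5 ft³.
Runoff depth d = V / A = 0.2775 in.
C = d / P = 0.2775 / 0.339 = 0.82.

C ≈ 0.82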